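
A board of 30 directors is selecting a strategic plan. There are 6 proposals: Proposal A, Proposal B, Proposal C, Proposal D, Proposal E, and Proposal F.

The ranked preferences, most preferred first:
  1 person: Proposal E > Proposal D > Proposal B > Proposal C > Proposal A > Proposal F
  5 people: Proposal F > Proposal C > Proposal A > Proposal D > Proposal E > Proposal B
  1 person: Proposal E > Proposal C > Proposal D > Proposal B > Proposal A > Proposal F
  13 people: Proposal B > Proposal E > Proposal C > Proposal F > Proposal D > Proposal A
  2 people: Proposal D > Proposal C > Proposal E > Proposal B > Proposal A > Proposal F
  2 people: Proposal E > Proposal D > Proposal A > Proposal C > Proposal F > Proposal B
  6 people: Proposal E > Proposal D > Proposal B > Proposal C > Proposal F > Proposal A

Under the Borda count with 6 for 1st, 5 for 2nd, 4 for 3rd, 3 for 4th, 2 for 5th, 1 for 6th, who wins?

Proposal A: 1×2 + 5×4 + 1×2 + 13×1 + 2×2 + 2×4 + 6×1 = 55
Proposal B: 1×4 + 5×1 + 1×3 + 13×6 + 2×3 + 2×1 + 6×4 = 122
Proposal C: 1×3 + 5×5 + 1×5 + 13×4 + 2×5 + 2×3 + 6×3 = 119
Proposal D: 1×5 + 5×3 + 1×4 + 13×2 + 2×6 + 2×5 + 6×5 = 102
Proposal E: 1×6 + 5×2 + 1×6 + 13×5 + 2×4 + 2×6 + 6×6 = 143
Proposal F: 1×1 + 5×6 + 1×1 + 13×3 + 2×1 + 2×2 + 6×2 = 89

Proposal E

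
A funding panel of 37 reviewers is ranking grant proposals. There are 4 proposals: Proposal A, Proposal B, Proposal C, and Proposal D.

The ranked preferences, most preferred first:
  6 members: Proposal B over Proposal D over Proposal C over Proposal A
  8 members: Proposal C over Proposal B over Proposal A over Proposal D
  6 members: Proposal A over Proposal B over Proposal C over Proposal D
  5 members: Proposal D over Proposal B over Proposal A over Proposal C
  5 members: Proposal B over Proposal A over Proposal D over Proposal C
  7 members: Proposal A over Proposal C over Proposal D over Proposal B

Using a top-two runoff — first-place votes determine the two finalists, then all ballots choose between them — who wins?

Proposal B

Round 1 first-place votes: Proposal A 13, Proposal B 11, Proposal C 8, Proposal D 5. Proposal A and Proposal B advance.
Runoff: Proposal A is ranked above Proposal B on 13 ballots, Proposal B above Proposal A on 24.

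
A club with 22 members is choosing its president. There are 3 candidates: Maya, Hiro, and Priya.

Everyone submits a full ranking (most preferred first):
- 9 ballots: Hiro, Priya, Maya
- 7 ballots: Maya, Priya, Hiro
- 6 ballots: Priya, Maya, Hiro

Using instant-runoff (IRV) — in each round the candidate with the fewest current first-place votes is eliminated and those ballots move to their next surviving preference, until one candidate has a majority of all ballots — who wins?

Round 1: Maya 7, Hiro 9, Priya 6. Priya eliminated.
Round 2: Maya 13, Hiro 9. Maya has a majority (≥12).

Maya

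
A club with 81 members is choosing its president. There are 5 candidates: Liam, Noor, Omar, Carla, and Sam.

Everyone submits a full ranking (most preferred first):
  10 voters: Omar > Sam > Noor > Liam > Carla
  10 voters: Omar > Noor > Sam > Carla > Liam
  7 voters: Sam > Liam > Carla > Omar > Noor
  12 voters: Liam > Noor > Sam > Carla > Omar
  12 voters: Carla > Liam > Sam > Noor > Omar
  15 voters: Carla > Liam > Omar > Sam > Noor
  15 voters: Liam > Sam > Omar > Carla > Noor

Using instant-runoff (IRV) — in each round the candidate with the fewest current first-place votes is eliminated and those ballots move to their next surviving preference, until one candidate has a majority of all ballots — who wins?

Liam

Round 1: Liam 27, Noor 0, Omar 20, Carla 27, Sam 7. Noor eliminated.
Round 2: Liam 27, Omar 20, Carla 27, Sam 7. Sam eliminated.
Round 3: Liam 34, Omar 20, Carla 27. Omar eliminated.
Round 4: Liam 44, Carla 37. Liam has a majority (≥41).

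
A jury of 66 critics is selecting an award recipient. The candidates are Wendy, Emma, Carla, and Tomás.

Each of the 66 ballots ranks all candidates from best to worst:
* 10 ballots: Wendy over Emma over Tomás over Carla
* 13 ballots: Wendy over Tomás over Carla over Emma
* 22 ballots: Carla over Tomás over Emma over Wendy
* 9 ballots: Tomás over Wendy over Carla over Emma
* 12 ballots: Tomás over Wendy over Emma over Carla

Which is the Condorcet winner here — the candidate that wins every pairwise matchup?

Tomás

Tomás vs Wendy: 43–23
Tomás vs Emma: 56–10
Tomás vs Carla: 44–22
Tomás beats every other candidate.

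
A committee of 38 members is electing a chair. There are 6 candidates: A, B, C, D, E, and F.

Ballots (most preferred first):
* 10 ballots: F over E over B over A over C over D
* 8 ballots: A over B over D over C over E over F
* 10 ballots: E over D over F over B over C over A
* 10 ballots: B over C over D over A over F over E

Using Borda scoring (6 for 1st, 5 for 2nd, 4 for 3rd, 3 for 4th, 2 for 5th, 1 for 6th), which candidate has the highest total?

A: 10×3 + 8×6 + 10×1 + 10×3 = 118
B: 10×4 + 8×5 + 10×3 + 10×6 = 170
C: 10×2 + 8×3 + 10×2 + 10×5 = 114
D: 10×1 + 8×4 + 10×5 + 10×4 = 132
E: 10×5 + 8×2 + 10×6 + 10×1 = 136
F: 10×6 + 8×1 + 10×4 + 10×2 = 128

B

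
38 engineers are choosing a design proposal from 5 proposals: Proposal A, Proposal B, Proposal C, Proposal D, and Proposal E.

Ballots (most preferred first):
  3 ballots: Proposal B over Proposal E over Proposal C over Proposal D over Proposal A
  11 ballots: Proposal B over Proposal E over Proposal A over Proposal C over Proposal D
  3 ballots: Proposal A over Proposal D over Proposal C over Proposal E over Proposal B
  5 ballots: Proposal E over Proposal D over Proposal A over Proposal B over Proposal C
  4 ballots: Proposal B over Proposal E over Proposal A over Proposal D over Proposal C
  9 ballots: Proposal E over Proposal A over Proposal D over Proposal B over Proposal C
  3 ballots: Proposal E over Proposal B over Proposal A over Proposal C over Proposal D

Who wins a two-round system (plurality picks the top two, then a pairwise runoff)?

Proposal E

Round 1 first-place votes: Proposal A 3, Proposal B 18, Proposal C 0, Proposal D 0, Proposal E 17. Proposal B and Proposal E advance.
Runoff: Proposal B is ranked above Proposal E on 18 ballots, Proposal E above Proposal B on 20.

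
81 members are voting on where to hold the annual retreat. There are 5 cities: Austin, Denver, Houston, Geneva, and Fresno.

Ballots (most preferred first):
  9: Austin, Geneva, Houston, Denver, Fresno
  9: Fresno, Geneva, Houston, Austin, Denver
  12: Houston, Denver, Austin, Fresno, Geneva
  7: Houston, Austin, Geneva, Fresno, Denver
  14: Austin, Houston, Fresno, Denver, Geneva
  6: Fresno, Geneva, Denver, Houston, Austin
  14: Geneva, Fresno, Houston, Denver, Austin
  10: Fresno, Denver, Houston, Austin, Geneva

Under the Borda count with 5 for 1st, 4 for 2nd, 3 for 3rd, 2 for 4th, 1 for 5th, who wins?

Austin: 9×5 + 9×2 + 12×3 + 7×4 + 14×5 + 6×1 + 14×1 + 10×2 = 237
Denver: 9×2 + 9×1 + 12×4 + 7×1 + 14×2 + 6×3 + 14×2 + 10×4 = 196
Houston: 9×3 + 9×3 + 12×5 + 7×5 + 14×4 + 6×2 + 14×3 + 10×3 = 289
Geneva: 9×4 + 9×4 + 12×1 + 7×3 + 14×1 + 6×4 + 14×5 + 10×1 = 223
Fresno: 9×1 + 9×5 + 12×2 + 7×2 + 14×3 + 6×5 + 14×4 + 10×5 = 270

Houston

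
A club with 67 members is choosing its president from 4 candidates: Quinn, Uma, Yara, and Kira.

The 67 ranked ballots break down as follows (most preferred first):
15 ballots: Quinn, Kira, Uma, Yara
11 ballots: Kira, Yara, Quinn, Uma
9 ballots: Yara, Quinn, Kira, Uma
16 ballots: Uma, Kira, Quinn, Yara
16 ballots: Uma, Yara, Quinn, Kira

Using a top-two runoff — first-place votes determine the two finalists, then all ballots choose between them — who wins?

Quinn

Round 1 first-place votes: Quinn 15, Uma 32, Yara 9, Kira 11. Uma and Quinn advance.
Runoff: Uma is ranked above Quinn on 32 ballots, Quinn above Uma on 35.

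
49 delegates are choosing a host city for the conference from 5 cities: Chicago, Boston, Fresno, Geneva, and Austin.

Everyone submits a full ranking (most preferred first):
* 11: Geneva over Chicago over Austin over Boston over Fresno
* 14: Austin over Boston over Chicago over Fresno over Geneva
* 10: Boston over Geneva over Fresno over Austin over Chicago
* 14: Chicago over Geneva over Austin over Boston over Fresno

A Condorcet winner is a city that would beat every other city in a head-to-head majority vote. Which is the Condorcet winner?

Chicago

Chicago vs Boston: 25–24
Chicago vs Fresno: 39–10
Chicago vs Geneva: 28–21
Chicago vs Austin: 25–24
Chicago beats every other city.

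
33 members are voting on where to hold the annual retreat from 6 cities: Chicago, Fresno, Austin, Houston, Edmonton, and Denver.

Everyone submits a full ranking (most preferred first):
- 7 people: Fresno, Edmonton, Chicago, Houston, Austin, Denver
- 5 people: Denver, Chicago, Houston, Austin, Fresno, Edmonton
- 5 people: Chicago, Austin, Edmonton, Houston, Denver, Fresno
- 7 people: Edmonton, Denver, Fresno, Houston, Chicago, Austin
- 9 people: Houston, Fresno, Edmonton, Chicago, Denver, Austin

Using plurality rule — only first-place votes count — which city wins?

Houston

First-place votes: Chicago 5, Fresno 7, Austin 0, Houston 9, Edmonton 7, Denver 5.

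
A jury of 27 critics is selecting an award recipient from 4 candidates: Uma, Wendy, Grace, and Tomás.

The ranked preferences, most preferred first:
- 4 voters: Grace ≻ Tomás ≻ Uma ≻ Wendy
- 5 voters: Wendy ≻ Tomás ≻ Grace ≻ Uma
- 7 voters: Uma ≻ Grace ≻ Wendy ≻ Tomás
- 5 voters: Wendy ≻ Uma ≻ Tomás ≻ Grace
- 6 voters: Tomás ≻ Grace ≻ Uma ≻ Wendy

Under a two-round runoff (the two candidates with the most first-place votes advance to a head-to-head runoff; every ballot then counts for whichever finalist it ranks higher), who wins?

Uma

Round 1 first-place votes: Uma 7, Wendy 10, Grace 4, Tomás 6. Wendy and Uma advance.
Runoff: Wendy is ranked above Uma on 10 ballots, Uma above Wendy on 17.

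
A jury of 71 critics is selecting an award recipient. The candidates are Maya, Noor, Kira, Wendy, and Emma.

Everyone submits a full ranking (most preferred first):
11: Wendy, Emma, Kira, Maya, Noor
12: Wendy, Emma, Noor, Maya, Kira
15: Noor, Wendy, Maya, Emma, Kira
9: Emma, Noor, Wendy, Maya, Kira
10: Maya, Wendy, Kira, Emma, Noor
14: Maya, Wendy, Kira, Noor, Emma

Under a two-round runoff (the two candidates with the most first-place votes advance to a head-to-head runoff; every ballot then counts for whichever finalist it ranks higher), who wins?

Wendy

Round 1 first-place votes: Maya 24, Noor 15, Kira 0, Wendy 23, Emma 9. Maya and Wendy advance.
Runoff: Maya is ranked above Wendy on 24 ballots, Wendy above Maya on 47.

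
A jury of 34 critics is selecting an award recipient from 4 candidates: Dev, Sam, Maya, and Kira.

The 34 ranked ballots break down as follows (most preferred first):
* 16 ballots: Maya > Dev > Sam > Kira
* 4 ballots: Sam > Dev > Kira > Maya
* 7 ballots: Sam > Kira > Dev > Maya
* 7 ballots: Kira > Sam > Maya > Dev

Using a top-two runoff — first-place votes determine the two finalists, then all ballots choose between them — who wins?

Round 1 first-place votes: Dev 0, Sam 11, Maya 16, Kira 7. Maya and Sam advance.
Runoff: Maya is ranked above Sam on 16 ballots, Sam above Maya on 18.

Sam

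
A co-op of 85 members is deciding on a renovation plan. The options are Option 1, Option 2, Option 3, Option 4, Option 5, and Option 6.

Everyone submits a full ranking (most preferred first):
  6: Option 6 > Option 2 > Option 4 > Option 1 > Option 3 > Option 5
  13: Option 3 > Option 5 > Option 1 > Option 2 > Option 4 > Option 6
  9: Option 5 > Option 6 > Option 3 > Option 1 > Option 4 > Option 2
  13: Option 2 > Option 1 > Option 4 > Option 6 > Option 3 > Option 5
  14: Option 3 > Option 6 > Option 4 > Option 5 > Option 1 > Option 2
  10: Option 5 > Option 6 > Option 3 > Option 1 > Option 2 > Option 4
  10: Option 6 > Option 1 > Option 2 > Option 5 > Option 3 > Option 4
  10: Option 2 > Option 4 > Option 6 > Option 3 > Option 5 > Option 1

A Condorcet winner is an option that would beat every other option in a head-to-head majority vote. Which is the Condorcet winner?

Option 6

Option 6 vs Option 1: 59–26
Option 6 vs Option 2: 49–36
Option 6 vs Option 3: 58–27
Option 6 vs Option 4: 49–36
Option 6 vs Option 5: 53–32
Option 6 beats every other option.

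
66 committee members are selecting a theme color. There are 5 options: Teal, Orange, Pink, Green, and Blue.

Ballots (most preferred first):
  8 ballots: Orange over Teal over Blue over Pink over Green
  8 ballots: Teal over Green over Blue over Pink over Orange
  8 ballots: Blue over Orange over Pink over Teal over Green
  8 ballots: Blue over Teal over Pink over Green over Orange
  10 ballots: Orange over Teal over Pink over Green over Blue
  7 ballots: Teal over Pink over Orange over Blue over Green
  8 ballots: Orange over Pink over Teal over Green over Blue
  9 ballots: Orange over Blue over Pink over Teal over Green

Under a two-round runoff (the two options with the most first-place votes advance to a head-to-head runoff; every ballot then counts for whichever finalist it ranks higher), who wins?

Orange

Round 1 first-place votes: Teal 15, Orange 35, Pink 0, Green 0, Blue 16. Orange and Blue advance.
Runoff: Orange is ranked above Blue on 42 ballots, Blue above Orange on 24.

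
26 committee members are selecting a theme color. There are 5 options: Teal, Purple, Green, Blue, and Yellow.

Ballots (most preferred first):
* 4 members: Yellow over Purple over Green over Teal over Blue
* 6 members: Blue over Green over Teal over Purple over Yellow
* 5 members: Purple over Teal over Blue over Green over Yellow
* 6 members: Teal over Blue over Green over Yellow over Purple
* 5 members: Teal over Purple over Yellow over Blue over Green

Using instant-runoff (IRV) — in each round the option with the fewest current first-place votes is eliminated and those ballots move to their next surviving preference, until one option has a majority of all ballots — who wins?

Round 1: Teal 11, Purple 5, Green 0, Blue 6, Yellow 4. Green eliminated.
Round 2: Teal 11, Purple 5, Blue 6, Yellow 4. Yellow eliminated.
Round 3: Teal 11, Purple 9, Blue 6. Blue eliminated.
Round 4: Teal 17, Purple 9. Teal has a majority (≥14).

Teal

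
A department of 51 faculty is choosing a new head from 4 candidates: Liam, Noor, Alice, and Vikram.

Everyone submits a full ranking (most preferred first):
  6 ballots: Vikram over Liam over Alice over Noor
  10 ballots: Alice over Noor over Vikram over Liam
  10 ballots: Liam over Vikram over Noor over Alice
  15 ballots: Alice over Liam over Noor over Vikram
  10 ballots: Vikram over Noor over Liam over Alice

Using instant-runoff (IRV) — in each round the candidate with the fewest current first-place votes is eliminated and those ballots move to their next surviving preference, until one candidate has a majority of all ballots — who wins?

Round 1: Liam 10, Noor 0, Alice 25, Vikram 16. Noor eliminated.
Round 2: Liam 10, Alice 25, Vikram 16. Liam eliminated.
Round 3: Alice 25, Vikram 26. Vikram has a majority (≥26).

Vikram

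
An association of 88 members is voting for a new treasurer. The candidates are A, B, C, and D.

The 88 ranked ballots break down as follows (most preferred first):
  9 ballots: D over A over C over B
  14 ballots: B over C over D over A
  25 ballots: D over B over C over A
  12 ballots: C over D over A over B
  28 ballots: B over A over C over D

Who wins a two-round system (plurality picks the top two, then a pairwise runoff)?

D

Round 1 first-place votes: A 0, B 42, C 12, D 34. B and D advance.
Runoff: B is ranked above D on 42 ballots, D above B on 46.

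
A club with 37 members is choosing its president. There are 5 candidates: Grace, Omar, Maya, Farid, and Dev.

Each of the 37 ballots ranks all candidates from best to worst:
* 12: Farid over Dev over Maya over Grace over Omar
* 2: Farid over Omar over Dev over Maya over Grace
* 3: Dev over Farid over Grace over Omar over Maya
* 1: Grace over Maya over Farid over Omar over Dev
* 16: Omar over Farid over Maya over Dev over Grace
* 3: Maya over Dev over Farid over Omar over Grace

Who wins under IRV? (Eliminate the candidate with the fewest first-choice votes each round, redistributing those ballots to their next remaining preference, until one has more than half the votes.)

Round 1: Grace 1, Omar 16, Maya 3, Farid 14, Dev 3. Grace eliminated.
Round 2: Omar 16, Maya 4, Farid 14, Dev 3. Dev eliminated.
Round 3: Omar 16, Maya 4, Farid 17. Maya eliminated.
Round 4: Omar 16, Farid 21. Farid has a majority (≥19).

Farid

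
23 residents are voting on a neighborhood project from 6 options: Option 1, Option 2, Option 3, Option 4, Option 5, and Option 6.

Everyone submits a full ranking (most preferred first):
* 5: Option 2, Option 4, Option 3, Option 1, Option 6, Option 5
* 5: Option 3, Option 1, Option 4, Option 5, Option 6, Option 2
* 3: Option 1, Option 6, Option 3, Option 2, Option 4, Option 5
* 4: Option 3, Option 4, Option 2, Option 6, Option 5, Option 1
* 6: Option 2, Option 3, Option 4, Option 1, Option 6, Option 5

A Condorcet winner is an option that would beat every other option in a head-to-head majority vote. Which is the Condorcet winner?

Option 3 vs Option 1: 20–3
Option 3 vs Option 2: 12–11
Option 3 vs Option 4: 18–5
Option 3 vs Option 5: 23–0
Option 3 vs Option 6: 20–3
Option 3 beats every other option.

Option 3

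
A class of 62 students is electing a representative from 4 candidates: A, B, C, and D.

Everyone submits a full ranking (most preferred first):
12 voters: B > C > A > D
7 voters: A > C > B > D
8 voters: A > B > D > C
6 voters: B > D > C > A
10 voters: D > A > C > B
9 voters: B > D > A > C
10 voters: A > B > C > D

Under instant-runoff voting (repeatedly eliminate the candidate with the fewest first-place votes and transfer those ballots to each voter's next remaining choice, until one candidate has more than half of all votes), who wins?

Round 1: A 25, B 27, C 0, D 10. C eliminated.
Round 2: A 25, B 27, D 10. D eliminated.
Round 3: A 35, B 27. A has a majority (≥32).

A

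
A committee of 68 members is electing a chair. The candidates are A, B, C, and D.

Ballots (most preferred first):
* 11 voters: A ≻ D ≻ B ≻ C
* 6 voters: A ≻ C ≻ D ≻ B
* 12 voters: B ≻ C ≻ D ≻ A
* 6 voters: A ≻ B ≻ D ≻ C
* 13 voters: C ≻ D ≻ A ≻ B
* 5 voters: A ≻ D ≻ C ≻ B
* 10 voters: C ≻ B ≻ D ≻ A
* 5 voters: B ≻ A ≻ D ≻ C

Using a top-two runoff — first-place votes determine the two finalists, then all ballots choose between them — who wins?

Round 1 first-place votes: A 28, B 17, C 23, D 0. A and C advance.
Runoff: A is ranked above C on 33 ballots, C above A on 35.

C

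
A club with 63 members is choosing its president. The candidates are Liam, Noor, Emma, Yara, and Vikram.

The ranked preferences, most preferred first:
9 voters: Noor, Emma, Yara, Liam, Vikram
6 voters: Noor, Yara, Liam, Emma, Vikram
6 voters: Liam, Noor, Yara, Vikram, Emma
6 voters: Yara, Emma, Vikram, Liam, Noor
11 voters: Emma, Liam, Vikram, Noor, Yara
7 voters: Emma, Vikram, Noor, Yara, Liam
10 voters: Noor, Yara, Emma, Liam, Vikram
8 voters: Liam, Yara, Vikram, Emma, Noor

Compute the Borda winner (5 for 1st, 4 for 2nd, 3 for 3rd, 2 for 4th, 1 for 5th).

Liam: 9×2 + 6×3 + 6×5 + 6×2 + 11×4 + 7×1 + 10×2 + 8×5 = 189
Noor: 9×5 + 6×5 + 6×4 + 6×1 + 11×2 + 7×3 + 10×5 + 8×1 = 206
Emma: 9×4 + 6×2 + 6×1 + 6×4 + 11×5 + 7×5 + 10×3 + 8×2 = 214
Yara: 9×3 + 6×4 + 6×3 + 6×5 + 11×1 + 7×2 + 10×4 + 8×4 = 196
Vikram: 9×1 + 6×1 + 6×2 + 6×3 + 11×3 + 7×4 + 10×1 + 8×3 = 140

Emma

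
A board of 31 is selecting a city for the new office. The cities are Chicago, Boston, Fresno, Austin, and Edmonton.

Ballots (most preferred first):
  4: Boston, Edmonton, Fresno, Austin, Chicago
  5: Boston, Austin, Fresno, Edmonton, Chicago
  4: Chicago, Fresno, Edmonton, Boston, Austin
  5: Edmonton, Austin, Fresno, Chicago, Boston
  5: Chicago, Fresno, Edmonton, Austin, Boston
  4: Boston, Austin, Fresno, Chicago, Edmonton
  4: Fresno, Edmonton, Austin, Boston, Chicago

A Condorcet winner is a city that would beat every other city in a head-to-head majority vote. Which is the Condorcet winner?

Fresno vs Chicago: 22–9
Fresno vs Boston: 18–13
Fresno vs Austin: 17–14
Fresno vs Edmonton: 22–9
Fresno beats every other city.

Fresno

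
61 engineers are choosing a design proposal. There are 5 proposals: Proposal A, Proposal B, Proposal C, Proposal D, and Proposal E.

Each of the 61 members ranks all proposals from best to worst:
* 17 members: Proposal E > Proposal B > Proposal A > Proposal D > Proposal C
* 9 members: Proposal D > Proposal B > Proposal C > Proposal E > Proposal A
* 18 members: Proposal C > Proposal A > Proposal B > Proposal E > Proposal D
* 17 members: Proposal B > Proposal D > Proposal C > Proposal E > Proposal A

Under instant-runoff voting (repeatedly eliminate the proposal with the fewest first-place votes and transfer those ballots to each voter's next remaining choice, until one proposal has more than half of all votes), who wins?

Round 1: Proposal A 0, Proposal B 17, Proposal C 18, Proposal D 9, Proposal E 17. Proposal A eliminated.
Round 2: Proposal B 17, Proposal C 18, Proposal D 9, Proposal E 17. Proposal D eliminated.
Round 3: Proposal B 26, Proposal C 18, Proposal E 17. Proposal E eliminated.
Round 4: Proposal B 43, Proposal C 18. Proposal B has a majority (≥31).

Proposal B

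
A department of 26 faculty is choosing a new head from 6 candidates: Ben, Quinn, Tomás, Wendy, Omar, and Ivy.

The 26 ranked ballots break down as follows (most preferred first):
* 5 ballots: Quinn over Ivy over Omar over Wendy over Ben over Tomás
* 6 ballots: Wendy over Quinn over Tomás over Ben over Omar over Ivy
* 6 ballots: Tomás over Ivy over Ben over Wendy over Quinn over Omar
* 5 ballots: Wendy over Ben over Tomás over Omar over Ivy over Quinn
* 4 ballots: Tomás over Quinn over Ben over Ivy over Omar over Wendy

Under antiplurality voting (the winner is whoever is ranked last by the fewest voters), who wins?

Ben

Last-place votes: Ben 0, Quinn 5, Tomás 5, Wendy 4, Omar 6, Ivy 6.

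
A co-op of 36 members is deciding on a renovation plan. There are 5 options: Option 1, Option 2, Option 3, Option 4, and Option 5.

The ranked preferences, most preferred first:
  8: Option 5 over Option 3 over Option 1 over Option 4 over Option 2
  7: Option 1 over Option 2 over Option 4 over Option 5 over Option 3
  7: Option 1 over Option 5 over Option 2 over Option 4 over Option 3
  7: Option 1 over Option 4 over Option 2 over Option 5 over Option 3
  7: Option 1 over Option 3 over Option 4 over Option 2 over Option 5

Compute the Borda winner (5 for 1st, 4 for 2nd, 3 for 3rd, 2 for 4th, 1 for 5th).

Option 1: 8×3 + 7×5 + 7×5 + 7×5 + 7×5 = 164
Option 2: 8×1 + 7×4 + 7×3 + 7×3 + 7×2 = 92
Option 3: 8×4 + 7×1 + 7×1 + 7×1 + 7×4 = 81
Option 4: 8×2 + 7×3 + 7×2 + 7×4 + 7×3 = 100
Option 5: 8×5 + 7×2 + 7×4 + 7×2 + 7×1 = 103

Option 1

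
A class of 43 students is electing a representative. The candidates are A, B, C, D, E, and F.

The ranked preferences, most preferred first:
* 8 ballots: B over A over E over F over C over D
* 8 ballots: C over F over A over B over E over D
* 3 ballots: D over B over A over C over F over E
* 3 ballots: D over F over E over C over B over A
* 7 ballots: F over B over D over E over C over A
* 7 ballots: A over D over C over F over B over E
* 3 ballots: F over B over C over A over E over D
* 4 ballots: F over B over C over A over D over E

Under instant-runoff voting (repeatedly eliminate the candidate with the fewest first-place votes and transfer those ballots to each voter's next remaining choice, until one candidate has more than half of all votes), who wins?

Round 1: A 7, B 8, C 8, D 6, E 0, F 14. E eliminated.
Round 2: A 7, B 8, C 8, D 6, F 14. D eliminated.
Round 3: A 7, B 11, C 8, F 17. A eliminated.
Round 4: B 11, C 15, F 17. B eliminated.
Round 5: C 18, F 25. F has a majority (≥22).

F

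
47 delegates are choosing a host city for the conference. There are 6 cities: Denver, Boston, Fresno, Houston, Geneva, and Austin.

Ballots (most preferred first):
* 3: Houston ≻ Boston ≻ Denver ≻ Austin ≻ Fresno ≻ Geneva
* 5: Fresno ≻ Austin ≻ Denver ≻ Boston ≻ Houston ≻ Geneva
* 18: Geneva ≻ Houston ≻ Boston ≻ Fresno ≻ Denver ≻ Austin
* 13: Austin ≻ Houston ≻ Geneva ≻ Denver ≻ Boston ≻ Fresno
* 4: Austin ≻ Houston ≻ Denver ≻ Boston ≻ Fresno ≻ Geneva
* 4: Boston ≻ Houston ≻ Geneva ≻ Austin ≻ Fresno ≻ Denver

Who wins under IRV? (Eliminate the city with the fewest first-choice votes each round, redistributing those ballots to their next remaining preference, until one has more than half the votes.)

Austin

Round 1: Denver 0, Boston 4, Fresno 5, Houston 3, Geneva 18, Austin 17. Denver eliminated.
Round 2: Boston 4, Fresno 5, Houston 3, Geneva 18, Austin 17. Houston eliminated.
Round 3: Boston 7, Fresno 5, Geneva 18, Austin 17. Fresno eliminated.
Round 4: Boston 7, Geneva 18, Austin 22. Boston eliminated.
Round 5: Geneva 22, Austin 25. Austin has a majority (≥24).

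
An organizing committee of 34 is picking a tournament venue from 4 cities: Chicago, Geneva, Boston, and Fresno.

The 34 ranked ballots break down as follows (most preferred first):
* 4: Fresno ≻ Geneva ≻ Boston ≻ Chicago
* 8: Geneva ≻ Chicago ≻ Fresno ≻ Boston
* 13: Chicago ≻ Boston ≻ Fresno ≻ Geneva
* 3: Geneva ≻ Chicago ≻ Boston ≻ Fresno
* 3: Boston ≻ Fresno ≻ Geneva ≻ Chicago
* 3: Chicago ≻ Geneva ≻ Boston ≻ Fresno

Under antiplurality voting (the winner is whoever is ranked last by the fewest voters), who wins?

Fresno

Last-place votes: Chicago 7, Geneva 13, Boston 8, Fresno 6.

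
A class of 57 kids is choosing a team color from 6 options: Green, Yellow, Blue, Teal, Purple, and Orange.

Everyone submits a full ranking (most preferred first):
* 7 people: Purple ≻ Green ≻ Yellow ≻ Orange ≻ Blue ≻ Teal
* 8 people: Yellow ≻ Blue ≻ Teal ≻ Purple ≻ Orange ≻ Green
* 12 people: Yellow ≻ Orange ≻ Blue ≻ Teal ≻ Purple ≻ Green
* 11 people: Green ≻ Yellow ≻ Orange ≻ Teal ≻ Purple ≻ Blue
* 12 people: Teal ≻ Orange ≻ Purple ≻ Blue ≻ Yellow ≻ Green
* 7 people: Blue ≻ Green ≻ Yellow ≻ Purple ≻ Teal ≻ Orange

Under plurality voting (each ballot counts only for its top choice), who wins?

First-place votes: Green 11, Yellow 20, Blue 7, Teal 12, Purple 7, Orange 0.

Yellow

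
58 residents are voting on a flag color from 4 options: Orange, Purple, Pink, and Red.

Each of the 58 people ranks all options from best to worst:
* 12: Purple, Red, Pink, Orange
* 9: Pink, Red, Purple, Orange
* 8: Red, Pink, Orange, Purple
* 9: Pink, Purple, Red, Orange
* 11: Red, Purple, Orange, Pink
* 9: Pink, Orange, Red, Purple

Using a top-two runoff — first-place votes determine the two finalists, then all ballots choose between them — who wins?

Round 1 first-place votes: Orange 0, Purple 12, Pink 27, Red 19. Pink and Red advance.
Runoff: Pink is ranked above Red on 27 ballots, Red above Pink on 31.

Red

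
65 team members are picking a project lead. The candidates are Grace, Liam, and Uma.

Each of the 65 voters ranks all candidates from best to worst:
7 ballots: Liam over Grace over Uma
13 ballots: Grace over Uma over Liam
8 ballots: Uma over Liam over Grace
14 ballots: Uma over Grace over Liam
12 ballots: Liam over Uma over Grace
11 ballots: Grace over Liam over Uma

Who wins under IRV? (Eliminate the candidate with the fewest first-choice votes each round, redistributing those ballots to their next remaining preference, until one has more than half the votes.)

Uma

Round 1: Grace 24, Liam 19, Uma 22. Liam eliminated.
Round 2: Grace 31, Uma 34. Uma has a majority (≥33).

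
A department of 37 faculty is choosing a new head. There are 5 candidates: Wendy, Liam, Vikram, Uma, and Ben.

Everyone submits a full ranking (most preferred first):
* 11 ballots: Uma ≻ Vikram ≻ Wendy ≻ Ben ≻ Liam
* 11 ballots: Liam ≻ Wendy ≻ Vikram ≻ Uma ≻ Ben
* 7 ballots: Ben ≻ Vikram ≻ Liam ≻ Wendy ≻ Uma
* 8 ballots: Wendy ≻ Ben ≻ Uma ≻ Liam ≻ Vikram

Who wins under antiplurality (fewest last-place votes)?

Wendy

Last-place votes: Wendy 0, Liam 11, Vikram 8, Uma 7, Ben 11.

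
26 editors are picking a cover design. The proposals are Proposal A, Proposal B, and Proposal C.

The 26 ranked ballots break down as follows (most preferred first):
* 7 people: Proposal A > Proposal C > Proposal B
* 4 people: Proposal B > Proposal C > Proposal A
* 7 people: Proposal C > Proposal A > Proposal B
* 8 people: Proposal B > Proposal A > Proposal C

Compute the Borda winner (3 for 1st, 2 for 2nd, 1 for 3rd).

Proposal A

Proposal A: 7×3 + 4×1 + 7×2 + 8×2 = 55
Proposal B: 7×1 + 4×3 + 7×1 + 8×3 = 50
Proposal C: 7×2 + 4×2 + 7×3 + 8×1 = 51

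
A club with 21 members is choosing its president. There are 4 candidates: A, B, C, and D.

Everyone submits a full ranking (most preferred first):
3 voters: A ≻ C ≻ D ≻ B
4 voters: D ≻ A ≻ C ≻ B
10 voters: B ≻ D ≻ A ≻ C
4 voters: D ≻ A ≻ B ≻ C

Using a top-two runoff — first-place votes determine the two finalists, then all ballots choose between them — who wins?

D

Round 1 first-place votes: A 3, B 10, C 0, D 8. B and D advance.
Runoff: B is ranked above D on 10 ballots, D above B on 11.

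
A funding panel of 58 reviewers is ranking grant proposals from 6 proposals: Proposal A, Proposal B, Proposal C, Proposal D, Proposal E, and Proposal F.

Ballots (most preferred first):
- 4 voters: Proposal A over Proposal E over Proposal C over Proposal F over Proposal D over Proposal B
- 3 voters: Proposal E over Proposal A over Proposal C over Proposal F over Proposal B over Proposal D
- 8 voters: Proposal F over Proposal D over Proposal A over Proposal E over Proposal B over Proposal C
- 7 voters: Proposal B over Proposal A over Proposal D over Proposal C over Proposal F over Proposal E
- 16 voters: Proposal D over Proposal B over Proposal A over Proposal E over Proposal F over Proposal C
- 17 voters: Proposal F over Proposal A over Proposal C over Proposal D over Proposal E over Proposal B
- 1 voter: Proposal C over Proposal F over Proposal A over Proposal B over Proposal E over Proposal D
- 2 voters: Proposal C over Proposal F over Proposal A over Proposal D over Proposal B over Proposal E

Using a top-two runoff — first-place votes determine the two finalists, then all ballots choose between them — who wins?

Round 1 first-place votes: Proposal A 4, Proposal B 7, Proposal C 3, Proposal D 16, Proposal E 3, Proposal F 25. Proposal F and Proposal D advance.
Runoff: Proposal F is ranked above Proposal D on 35 ballots, Proposal D above Proposal F on 23.

Proposal F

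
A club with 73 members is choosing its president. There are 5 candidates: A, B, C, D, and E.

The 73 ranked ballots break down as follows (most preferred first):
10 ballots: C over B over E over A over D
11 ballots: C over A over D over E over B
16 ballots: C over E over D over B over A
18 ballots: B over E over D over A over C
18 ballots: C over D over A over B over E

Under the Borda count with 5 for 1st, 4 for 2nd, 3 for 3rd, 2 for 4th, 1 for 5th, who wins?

C

A: 10×2 + 11×4 + 16×1 + 18×2 + 18×3 = 170
B: 10×4 + 11×1 + 16×2 + 18×5 + 18×2 = 209
C: 10×5 + 11×5 + 16×5 + 18×1 + 18×5 = 293
D: 10×1 + 11×3 + 16×3 + 18×3 + 18×4 = 217
E: 10×3 + 11×2 + 16×4 + 18×4 + 18×1 = 206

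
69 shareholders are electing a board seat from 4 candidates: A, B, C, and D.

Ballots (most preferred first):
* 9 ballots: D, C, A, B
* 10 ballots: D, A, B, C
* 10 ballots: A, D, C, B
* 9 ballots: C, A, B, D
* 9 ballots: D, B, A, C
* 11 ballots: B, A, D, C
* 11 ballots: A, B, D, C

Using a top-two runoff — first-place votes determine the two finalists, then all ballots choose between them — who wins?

A

Round 1 first-place votes: A 21, B 11, C 9, D 28. D and A advance.
Runoff: D is ranked above A on 28 ballots, A above D on 41.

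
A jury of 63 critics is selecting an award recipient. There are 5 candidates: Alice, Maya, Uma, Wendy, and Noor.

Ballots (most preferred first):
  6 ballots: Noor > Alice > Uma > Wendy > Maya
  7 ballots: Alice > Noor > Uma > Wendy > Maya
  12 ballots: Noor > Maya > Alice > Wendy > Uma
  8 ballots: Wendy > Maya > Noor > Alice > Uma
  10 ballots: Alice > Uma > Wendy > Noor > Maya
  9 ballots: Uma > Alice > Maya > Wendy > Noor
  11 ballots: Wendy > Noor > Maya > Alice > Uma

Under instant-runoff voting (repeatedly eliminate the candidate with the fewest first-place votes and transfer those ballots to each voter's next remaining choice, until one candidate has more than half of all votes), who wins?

Round 1: Alice 17, Maya 0, Uma 9, Wendy 19, Noor 18. Maya eliminated.
Round 2: Alice 17, Uma 9, Wendy 19, Noor 18. Uma eliminated.
Round 3: Alice 26, Wendy 19, Noor 18. Noor eliminated.
Round 4: Alice 44, Wendy 19. Alice has a majority (≥32).

Alice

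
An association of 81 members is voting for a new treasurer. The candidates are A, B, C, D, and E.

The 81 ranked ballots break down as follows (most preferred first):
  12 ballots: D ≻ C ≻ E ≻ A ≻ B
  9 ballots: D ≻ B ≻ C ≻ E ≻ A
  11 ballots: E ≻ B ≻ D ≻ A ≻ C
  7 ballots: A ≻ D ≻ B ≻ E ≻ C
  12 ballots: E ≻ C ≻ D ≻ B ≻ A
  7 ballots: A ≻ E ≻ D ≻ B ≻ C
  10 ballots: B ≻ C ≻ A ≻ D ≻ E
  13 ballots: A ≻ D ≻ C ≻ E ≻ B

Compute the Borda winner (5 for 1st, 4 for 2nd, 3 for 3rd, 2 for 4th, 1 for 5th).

D

A: 12×2 + 9×1 + 11×2 + 7×5 + 12×1 + 7×5 + 10×3 + 13×5 = 232
B: 12×1 + 9×4 + 11×4 + 7×3 + 12×2 + 7×2 + 10×5 + 13×1 = 214
C: 12×4 + 9×3 + 11×1 + 7×1 + 12×4 + 7×1 + 10×4 + 13×3 = 227
D: 12×5 + 9×5 + 11×3 + 7×4 + 12×3 + 7×3 + 10×2 + 13×4 = 295
E: 12×3 + 9×2 + 11×5 + 7×2 + 12×5 + 7×4 + 10×1 + 13×2 = 247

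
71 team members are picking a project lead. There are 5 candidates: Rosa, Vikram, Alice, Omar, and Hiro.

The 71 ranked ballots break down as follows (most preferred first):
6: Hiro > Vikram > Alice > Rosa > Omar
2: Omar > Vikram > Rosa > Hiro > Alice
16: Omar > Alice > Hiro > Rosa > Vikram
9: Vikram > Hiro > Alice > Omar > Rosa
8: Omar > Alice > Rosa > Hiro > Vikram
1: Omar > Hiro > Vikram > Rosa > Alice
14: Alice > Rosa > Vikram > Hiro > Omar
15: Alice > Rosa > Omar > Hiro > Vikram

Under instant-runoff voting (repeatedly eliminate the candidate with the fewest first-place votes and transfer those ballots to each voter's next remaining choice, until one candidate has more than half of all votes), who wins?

Round 1: Rosa 0, Vikram 9, Alice 29, Omar 27, Hiro 6. Rosa eliminated.
Round 2: Vikram 9, Alice 29, Omar 27, Hiro 6. Hiro eliminated.
Round 3: Vikram 15, Alice 29, Omar 27. Vikram eliminated.
Round 4: Alice 44, Omar 27. Alice has a majority (≥36).

Alice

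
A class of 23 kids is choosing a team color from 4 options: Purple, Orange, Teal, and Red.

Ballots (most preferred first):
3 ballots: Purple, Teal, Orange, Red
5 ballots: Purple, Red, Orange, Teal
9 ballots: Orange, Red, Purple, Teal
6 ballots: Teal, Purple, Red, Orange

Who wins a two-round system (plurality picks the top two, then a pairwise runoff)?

Purple

Round 1 first-place votes: Purple 8, Orange 9, Teal 6, Red 0. Orange and Purple advance.
Runoff: Orange is ranked above Purple on 9 ballots, Purple above Orange on 14.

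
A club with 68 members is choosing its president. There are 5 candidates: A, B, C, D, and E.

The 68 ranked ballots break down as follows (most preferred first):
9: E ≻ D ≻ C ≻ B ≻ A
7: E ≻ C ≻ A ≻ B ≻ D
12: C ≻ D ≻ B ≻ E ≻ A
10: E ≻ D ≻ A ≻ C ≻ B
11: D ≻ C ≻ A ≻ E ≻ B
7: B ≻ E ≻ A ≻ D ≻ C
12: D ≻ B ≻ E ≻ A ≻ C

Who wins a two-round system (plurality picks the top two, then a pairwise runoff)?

Round 1 first-place votes: A 0, B 7, C 12, D 23, E 26. E and D advance.
Runoff: E is ranked above D on 33 ballots, D above E on 35.

D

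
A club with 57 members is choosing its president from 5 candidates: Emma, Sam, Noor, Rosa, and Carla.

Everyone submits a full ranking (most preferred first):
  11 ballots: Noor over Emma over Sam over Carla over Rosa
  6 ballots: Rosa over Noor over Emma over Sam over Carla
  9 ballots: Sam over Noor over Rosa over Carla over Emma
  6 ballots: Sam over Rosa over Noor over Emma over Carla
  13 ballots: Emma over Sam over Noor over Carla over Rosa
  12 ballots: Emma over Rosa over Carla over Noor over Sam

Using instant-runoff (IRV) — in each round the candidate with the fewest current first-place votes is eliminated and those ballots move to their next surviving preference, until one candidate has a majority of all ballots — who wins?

Noor

Round 1: Emma 25, Sam 15, Noor 11, Rosa 6, Carla 0. Carla eliminated.
Round 2: Emma 25, Sam 15, Noor 11, Rosa 6. Rosa eliminated.
Round 3: Emma 25, Sam 15, Noor 17. Sam eliminated.
Round 4: Emma 25, Noor 32. Noor has a majority (≥29).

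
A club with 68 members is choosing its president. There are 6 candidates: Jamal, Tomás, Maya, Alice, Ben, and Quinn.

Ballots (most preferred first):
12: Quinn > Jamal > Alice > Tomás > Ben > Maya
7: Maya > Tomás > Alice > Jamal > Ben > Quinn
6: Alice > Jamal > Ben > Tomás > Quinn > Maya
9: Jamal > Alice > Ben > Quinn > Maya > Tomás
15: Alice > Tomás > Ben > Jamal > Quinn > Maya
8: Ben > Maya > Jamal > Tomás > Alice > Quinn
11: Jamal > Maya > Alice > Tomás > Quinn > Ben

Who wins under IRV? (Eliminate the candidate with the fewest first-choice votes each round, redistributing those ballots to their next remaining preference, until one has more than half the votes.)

Jamal

Round 1: Jamal 20, Tomás 0, Maya 7, Alice 21, Ben 8, Quinn 12. Tomás eliminated.
Round 2: Jamal 20, Maya 7, Alice 21, Ben 8, Quinn 12. Maya eliminated.
Round 3: Jamal 20, Alice 28, Ben 8, Quinn 12. Ben eliminated.
Round 4: Jamal 28, Alice 28, Quinn 12. Quinn eliminated.
Round 5: Jamal 40, Alice 28. Jamal has a majority (≥35).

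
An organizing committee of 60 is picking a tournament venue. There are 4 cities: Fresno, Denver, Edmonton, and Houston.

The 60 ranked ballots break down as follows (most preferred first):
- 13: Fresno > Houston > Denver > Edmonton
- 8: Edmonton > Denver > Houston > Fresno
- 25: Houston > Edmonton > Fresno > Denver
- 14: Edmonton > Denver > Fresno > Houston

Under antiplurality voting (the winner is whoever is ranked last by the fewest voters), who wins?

Fresno

Last-place votes: Fresno 8, Denver 25, Edmonton 13, Houston 14.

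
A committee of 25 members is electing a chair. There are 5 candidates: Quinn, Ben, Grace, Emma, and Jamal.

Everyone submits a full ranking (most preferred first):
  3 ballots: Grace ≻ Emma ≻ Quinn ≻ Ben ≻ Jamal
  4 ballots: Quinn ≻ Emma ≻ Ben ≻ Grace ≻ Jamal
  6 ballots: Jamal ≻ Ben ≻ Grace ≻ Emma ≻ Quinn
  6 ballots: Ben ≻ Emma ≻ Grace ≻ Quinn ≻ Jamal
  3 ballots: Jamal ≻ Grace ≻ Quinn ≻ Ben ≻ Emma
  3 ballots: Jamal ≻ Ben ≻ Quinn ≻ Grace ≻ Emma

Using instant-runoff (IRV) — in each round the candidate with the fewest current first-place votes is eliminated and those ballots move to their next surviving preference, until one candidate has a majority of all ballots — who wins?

Round 1: Quinn 4, Ben 6, Grace 3, Emma 0, Jamal 12. Emma eliminated.
Round 2: Quinn 4, Ben 6, Grace 3, Jamal 12. Grace eliminated.
Round 3: Quinn 7, Ben 6, Jamal 12. Ben eliminated.
Round 4: Quinn 13, Jamal 12. Quinn has a majority (≥13).

Quinn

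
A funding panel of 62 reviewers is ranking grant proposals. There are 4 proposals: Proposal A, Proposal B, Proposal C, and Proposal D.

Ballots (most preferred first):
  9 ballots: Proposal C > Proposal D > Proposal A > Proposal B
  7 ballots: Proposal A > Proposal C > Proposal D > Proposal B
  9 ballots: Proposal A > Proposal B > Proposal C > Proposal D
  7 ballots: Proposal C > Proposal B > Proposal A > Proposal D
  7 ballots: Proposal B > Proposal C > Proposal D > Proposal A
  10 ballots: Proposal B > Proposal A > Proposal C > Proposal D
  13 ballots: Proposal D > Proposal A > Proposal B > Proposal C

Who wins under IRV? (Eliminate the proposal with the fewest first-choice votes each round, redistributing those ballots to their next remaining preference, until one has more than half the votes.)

Round 1: Proposal A 16, Proposal B 17, Proposal C 16, Proposal D 13. Proposal D eliminated.
Round 2: Proposal A 29, Proposal B 17, Proposal C 16. Proposal C eliminated.
Round 3: Proposal A 38, Proposal B 24. Proposal A has a majority (≥32).

Proposal A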